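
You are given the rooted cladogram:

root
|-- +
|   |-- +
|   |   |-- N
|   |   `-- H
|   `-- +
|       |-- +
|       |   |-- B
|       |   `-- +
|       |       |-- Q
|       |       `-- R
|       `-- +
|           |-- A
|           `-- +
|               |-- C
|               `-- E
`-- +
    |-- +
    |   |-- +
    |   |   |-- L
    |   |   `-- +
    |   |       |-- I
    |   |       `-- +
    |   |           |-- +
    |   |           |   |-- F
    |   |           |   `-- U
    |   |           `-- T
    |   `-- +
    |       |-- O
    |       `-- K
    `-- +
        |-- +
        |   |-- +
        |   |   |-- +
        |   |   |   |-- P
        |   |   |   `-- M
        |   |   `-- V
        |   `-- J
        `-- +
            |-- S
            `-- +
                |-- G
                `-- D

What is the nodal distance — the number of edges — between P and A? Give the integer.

10

The MRCA of P and A is the root of the tree.
From P up to that node: 6 branches. From A up to the same node: 4 branches. Total: 6 + 4 = 10.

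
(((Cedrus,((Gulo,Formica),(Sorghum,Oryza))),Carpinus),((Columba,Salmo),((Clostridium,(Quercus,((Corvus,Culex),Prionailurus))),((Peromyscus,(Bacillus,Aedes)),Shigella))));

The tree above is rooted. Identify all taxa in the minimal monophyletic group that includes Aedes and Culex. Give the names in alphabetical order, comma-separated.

Aedes, Bacillus, Clostridium, Corvus, Culex, Peromyscus, Prionailurus, Quercus, Shigella

Tracing Aedes: it sits inside (Bacillus,Aedes).
Tracing Culex: it sits inside (Corvus,Culex).
The smallest clade enclosing both is ((Clostridium,(Quercus,((Corvus,Culex),Prionailurus))),((Peromyscus,(Bacillus,Aedes)),Shigella)); the answer is its 9 terminal taxa in alphabetical order.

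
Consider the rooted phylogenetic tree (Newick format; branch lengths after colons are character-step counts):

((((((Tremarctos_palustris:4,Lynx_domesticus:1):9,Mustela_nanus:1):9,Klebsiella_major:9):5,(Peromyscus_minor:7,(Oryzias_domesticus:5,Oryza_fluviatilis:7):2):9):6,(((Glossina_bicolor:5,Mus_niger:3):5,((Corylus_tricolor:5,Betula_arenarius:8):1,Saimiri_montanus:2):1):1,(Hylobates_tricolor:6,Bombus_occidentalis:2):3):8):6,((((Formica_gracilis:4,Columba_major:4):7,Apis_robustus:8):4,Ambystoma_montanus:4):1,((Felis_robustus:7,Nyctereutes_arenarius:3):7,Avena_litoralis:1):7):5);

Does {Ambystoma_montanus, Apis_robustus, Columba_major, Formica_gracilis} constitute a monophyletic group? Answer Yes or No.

The most recent common ancestor of these taxa subtends (((Formica_gracilis,Columba_major),Apis_robustus),Ambystoma_montanus).
That clade has exactly 4 tips — every listed taxon and nothing else — so the group is monophyletic.

Yes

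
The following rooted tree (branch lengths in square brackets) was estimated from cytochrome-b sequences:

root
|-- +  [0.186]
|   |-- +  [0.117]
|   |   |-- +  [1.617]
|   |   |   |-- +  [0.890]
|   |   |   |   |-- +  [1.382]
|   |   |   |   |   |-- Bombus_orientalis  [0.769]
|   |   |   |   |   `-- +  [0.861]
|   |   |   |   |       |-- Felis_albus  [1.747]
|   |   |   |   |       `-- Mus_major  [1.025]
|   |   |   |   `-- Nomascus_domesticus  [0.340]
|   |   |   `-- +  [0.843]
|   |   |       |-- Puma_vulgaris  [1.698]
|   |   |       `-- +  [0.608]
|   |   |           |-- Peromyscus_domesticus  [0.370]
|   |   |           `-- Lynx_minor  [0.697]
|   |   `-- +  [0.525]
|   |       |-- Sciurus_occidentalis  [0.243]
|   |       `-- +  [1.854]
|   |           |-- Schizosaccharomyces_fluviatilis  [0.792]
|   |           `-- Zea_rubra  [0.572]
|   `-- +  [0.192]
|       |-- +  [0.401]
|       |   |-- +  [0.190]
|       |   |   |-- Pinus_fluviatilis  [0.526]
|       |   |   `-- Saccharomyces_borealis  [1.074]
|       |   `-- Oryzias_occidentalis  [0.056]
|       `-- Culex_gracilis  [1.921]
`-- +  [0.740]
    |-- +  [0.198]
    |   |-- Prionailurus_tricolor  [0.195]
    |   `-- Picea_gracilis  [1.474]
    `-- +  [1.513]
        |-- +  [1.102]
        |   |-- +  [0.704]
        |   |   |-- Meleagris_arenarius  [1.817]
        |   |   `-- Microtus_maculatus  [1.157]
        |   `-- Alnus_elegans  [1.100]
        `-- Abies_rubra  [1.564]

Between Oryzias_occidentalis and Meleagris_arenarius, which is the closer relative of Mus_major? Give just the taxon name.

Oryzias_occidentalis

The MRCA of Mus_major and Oryzias_occidentalis subtends (((((Bombus_orientalis,(Felis_albus,Mus_major)),Nomascus_domesticus),(Puma_vulgaris,(Peromyscus_domesticus,Lynx_minor))),(Sciurus_occidentalis,(Schizosaccharomyces_fluviatilis,Zea_rubra))),(((Pinus_fluviatilis,Saccharomyces_borealis),Oryzias_occidentalis),Culex_gracilis)) (14 taxa).
The MRCA of Mus_major and Meleagris_arenarius is the root, subtending the entire tree (20 taxa).
The first is nested inside the second, so Mus_major shares a more recent common ancestor with Oryzias_occidentalis.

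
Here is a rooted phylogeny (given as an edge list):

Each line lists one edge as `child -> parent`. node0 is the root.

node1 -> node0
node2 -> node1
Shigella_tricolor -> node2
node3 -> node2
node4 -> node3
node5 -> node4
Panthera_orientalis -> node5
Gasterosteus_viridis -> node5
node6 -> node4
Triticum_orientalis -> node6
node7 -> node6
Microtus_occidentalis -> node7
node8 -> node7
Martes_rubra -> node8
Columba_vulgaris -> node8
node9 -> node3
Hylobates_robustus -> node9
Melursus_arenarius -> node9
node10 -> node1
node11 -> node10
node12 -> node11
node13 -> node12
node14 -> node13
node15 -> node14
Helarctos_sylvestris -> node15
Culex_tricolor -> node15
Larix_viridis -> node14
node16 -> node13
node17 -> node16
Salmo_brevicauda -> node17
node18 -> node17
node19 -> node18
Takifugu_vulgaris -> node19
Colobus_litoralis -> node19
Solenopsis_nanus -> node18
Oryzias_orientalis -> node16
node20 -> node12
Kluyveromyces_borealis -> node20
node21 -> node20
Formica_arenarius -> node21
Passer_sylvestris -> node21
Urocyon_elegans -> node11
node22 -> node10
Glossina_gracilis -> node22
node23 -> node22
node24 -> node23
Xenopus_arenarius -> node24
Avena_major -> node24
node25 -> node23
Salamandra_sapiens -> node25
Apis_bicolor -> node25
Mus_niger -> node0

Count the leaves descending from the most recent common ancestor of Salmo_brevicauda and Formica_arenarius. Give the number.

The MRCA of Salmo_brevicauda and Formica_arenarius is the node subtending ((((Helarctos_sylvestris,Culex_tricolor),Larix_viridis),((Salmo_brevicauda,((Takifugu_vulgaris,Colobus_litoralis),Solenopsis_nanus)),Oryzias_orientalis)),(Kluyveromyces_borealis,(Formica_arenarius,Passer_sylvestris))).
That clade contains 11 terminal taxa: Colobus_litoralis, Culex_tricolor, Formica_arenarius, Helarctos_sylvestris, Kluyveromyces_borealis, Larix_viridis, Oryzias_orientalis, Passer_sylvestris, Salmo_brevicauda, Solenopsis_nanus, Takifugu_vulgaris.

11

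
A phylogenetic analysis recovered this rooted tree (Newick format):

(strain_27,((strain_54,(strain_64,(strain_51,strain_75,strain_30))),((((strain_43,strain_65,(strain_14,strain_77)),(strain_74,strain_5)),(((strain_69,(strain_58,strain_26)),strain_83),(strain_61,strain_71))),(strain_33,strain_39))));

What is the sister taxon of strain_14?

strain_77

strain_14 attaches to the tree at the node subtending (strain_14,strain_77).
The other lineage descending from that same node — the sister group — is the single tip strain_77.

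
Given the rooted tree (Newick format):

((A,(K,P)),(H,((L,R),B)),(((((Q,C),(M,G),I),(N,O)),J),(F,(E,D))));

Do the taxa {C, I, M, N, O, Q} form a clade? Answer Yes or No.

The MRCA of the listed taxa subtends (((Q,C),(M,G),I),(N,O)).
That clade also contains G, which is not in the proposed group, so the group is not monophyletic.

No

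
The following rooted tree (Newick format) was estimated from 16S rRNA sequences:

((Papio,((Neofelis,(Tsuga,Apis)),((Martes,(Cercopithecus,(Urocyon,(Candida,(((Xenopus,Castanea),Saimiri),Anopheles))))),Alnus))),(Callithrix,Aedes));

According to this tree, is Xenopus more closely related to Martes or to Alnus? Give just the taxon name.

Martes

The MRCA of Xenopus and Martes subtends (Martes,(Cercopithecus,(Urocyon,(Candida,(((Xenopus,Castanea),Saimiri),Anopheles))))) (8 taxa).
The MRCA of Xenopus and Alnus subtends ((Martes,(Cercopithecus,(Urocyon,(Candida,(((Xenopus,Castanea),Saimiri),Anopheles))))),Alnus) (9 taxa).
The first is nested inside the second, so Xenopus shares a more recent common ancestor with Martes.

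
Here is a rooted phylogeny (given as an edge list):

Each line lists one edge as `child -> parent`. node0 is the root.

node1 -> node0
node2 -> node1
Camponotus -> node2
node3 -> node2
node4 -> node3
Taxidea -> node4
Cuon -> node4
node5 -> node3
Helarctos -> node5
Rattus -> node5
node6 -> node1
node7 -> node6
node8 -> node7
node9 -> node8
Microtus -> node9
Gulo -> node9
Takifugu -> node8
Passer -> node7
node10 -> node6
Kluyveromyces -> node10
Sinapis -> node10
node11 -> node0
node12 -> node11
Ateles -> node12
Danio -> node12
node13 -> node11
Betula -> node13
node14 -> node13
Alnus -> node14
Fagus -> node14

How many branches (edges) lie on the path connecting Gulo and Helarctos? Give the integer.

The MRCA of Gulo and Helarctos is the node subtending ((Camponotus,((Taxidea,Cuon),(Helarctos,Rattus))),((((Microtus,Gulo),Takifugu),Passer),(Kluyveromyces,Sinapis))).
From Gulo up to that node: 5 branches. From Helarctos up to the same node: 4 branches. Total: 5 + 4 = 9.

9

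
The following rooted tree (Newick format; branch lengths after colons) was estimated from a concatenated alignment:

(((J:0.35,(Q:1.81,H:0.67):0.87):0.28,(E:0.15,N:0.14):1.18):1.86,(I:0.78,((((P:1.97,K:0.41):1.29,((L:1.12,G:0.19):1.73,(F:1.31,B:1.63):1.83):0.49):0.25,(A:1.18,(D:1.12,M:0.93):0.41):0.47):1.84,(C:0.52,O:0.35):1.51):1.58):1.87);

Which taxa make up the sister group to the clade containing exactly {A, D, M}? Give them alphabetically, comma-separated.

The clade containing exactly {A, D, M} attaches to the tree at the node subtending (((P,K),((L,G),(F,B))),(A,(D,M))).
The other lineage descending from that same node — the sister group — is ((P,K),((L,G),(F,B))); its 6 tips in alphabetical order are the answer.

B, F, G, K, L, P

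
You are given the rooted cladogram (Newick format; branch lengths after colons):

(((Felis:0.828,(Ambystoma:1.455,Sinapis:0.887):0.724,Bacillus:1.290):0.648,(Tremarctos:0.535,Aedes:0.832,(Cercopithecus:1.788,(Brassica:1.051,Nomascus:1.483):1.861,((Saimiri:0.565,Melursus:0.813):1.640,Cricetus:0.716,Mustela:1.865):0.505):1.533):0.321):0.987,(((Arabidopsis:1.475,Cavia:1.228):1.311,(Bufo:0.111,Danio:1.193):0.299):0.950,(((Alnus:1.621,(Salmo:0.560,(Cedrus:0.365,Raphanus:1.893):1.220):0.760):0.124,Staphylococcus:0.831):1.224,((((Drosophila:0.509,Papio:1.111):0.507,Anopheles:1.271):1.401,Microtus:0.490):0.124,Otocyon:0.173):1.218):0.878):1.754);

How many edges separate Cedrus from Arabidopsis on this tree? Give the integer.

9

The MRCA of Cedrus and Arabidopsis is the node subtending (((Arabidopsis,Cavia),(Bufo,Danio)),(((Alnus,(Salmo,(Cedrus,Raphanus))),Staphylococcus),((((Drosophila,Papio),Anopheles),Microtus),Otocyon))).
From Cedrus up to that node: 6 branches. From Arabidopsis up to the same node: 3 branches. Total: 6 + 3 = 9.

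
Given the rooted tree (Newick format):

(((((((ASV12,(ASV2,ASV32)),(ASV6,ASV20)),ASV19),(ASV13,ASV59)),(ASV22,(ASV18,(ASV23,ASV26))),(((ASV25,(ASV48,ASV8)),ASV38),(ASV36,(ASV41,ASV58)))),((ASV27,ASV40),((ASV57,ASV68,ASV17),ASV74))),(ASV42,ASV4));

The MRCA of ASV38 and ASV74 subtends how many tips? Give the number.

25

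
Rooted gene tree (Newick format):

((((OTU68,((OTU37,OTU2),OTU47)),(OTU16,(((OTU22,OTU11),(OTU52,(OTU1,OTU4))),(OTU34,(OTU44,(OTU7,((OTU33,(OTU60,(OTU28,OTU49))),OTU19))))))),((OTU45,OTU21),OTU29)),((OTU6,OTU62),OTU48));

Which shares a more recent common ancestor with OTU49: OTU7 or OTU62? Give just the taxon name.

The MRCA of OTU49 and OTU7 subtends (OTU7,((OTU33,(OTU60,(OTU28,OTU49))),OTU19)) (6 taxa).
The MRCA of OTU49 and OTU62 is the root, subtending the entire tree (24 taxa).
The first is nested inside the second, so OTU49 shares a more recent common ancestor with OTU7.

OTU7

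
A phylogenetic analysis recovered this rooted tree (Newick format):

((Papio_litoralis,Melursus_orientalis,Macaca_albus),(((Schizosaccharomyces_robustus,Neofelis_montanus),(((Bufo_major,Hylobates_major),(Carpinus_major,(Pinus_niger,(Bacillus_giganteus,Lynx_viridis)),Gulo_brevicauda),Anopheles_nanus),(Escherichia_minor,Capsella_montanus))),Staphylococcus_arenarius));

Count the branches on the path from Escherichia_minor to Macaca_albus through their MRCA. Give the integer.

7

The MRCA of Escherichia_minor and Macaca_albus is the root of the tree.
From Escherichia_minor up to that node: 5 branches. From Macaca_albus up to the same node: 2 branches. Total: 5 + 2 = 7.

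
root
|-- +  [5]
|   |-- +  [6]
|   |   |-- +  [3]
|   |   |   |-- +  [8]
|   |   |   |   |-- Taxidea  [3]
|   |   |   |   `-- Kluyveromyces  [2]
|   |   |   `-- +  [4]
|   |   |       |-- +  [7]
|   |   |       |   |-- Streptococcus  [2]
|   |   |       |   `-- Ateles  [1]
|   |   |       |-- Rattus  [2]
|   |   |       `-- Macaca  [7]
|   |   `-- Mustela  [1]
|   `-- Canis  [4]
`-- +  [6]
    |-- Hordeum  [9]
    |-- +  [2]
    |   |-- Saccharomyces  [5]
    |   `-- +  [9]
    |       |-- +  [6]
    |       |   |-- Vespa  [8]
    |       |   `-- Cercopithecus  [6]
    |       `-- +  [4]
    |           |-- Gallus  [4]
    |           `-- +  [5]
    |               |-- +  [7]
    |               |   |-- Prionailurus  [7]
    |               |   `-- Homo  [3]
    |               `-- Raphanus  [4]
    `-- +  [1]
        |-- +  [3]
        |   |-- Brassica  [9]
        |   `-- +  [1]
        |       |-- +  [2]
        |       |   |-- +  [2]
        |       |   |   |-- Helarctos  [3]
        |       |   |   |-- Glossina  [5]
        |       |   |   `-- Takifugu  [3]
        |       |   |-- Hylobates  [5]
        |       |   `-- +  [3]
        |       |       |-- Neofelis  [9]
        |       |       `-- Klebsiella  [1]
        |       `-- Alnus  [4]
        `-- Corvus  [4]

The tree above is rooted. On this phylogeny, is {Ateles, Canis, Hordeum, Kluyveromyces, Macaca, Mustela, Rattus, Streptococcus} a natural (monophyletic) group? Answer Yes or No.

The MRCA of the listed taxa is the root, so the smallest clade containing them is the whole tree.
That clade also contains Alnus, Brassica, Cercopithecus, Corvus, Gallus, Glossina, Helarctos, Homo, Hylobates, Klebsiella, Neofelis, Prionailurus, Raphanus, Saccharomyces, Takifugu, Taxidea, Vespa, which are not in the proposed group, so the group is not monophyletic.

No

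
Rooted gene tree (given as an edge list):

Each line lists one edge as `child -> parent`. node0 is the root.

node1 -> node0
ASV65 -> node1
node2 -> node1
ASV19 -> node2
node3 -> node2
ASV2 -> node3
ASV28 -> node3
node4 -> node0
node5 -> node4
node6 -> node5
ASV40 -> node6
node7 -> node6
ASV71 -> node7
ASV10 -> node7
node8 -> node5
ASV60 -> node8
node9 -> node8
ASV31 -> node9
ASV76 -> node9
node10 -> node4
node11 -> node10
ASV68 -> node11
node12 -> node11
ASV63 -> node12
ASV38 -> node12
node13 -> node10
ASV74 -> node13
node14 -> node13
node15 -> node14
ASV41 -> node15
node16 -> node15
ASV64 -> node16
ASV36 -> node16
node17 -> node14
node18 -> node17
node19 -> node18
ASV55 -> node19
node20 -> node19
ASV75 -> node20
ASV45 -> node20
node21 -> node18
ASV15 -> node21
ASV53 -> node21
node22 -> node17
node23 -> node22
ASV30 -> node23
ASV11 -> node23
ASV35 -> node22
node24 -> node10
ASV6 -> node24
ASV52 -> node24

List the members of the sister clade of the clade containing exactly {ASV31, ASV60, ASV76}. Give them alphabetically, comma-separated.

ASV10, ASV40, ASV71

The clade containing exactly {ASV31, ASV60, ASV76} attaches to the tree at the node subtending ((ASV40,(ASV71,ASV10)),(ASV60,(ASV31,ASV76))).
The other lineage descending from that same node — the sister group — is (ASV40,(ASV71,ASV10)); its 3 tips in alphabetical order are the answer.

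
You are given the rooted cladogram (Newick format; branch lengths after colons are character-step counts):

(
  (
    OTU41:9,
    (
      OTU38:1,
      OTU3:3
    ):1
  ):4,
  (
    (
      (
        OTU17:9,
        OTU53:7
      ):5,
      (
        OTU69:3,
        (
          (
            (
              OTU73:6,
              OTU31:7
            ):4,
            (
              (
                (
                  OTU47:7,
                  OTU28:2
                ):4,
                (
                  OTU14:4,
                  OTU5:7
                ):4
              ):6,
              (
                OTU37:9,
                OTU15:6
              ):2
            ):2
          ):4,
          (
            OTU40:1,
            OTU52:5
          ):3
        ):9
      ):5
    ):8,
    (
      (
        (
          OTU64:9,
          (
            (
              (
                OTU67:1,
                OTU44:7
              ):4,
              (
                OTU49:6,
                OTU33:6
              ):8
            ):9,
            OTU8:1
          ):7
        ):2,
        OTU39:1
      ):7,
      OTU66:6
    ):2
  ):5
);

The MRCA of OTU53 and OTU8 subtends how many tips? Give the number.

21

The MRCA of OTU53 and OTU8 is the node subtending (((OTU17,OTU53),(OTU69,(((OTU73,OTU31),(((OTU47,OTU28),(OTU14,OTU5)),(OTU37,OTU15))),(OTU40,OTU52)))),(((OTU64,(((OTU67,OTU44),(OTU49,OTU33)),OTU8)),OTU39),OTU66)).
That clade contains 21 terminal taxa: OTU14, OTU15, OTU17, OTU28, OTU31, OTU33, OTU37, OTU39, OTU40, OTU44, OTU47, OTU49, OTU5, OTU52, OTU53, OTU64, OTU66, OTU67, OTU69, OTU73, OTU8.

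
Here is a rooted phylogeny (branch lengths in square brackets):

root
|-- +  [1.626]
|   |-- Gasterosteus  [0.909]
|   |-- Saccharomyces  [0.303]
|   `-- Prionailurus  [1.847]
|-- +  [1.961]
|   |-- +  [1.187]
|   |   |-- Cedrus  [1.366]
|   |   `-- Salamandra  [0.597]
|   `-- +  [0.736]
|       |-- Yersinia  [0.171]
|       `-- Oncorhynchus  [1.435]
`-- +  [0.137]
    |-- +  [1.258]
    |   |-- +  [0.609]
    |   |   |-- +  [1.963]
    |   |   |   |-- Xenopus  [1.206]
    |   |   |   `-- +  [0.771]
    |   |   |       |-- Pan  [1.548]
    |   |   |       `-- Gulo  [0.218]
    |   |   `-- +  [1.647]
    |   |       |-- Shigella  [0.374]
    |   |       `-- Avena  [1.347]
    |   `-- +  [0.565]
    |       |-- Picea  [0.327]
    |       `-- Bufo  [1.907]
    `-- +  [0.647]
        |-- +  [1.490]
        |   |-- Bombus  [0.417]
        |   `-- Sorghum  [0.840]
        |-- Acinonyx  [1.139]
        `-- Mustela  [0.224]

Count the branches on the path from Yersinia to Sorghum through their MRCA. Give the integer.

The MRCA of Yersinia and Sorghum is the root of the tree.
From Yersinia up to that node: 3 branches. From Sorghum up to the same node: 4 branches. Total: 3 + 4 = 7.

7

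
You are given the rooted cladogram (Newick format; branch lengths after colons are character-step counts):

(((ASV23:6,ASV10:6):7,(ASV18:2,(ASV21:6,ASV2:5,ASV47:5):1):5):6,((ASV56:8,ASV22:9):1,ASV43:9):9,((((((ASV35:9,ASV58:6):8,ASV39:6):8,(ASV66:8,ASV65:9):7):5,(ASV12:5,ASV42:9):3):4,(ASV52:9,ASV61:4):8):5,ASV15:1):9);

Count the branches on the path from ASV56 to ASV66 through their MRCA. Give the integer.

9

The MRCA of ASV56 and ASV66 is the root of the tree.
From ASV56 up to that node: 3 branches. From ASV66 up to the same node: 6 branches. Total: 3 + 6 = 9.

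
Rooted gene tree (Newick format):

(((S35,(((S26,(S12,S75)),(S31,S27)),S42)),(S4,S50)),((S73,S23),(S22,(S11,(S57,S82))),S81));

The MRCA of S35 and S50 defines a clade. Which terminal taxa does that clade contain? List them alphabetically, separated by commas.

S12, S26, S27, S31, S35, S4, S42, S50, S75

Tracing S35: it sits inside (S35,(((S26,(S12,S75)),(S31,S27)),S42)).
Tracing S50: it sits inside (S4,S50).
The smallest clade enclosing both is ((S35,(((S26,(S12,S75)),(S31,S27)),S42)),(S4,S50)); the answer is its 9 terminal taxa in alphabetical order.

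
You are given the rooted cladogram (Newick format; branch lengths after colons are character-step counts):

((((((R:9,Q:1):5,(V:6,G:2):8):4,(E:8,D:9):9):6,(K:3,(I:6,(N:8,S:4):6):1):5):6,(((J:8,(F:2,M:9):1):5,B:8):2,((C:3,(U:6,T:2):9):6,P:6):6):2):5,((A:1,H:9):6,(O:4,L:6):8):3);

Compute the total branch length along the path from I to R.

36

The path runs I → … → MRCA → … → R; the MRCA is the node subtending ((((R,Q),(V,G)),(E,D)),(K,(I,(N,S)))).
Branch lengths along that path: 6 + 1 + 5 + 6 + 4 + 5 + 9 = 36.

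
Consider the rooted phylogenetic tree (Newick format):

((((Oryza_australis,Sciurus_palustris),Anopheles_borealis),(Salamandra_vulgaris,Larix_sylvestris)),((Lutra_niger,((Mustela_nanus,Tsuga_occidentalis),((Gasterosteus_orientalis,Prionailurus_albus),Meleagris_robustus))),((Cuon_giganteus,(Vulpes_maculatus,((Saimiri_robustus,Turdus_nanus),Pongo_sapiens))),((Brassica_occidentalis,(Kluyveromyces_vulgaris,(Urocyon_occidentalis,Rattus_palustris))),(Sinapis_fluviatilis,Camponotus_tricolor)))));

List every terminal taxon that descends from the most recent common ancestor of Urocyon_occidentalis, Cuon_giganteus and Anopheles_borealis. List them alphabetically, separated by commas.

Anopheles_borealis, Brassica_occidentalis, Camponotus_tricolor, Cuon_giganteus, Gasterosteus_orientalis, Kluyveromyces_vulgaris, Larix_sylvestris, Lutra_niger, Meleagris_robustus, Mustela_nanus, Oryza_australis, Pongo_sapiens, Prionailurus_albus, Rattus_palustris, Saimiri_robustus, Salamandra_vulgaris, Sciurus_palustris, Sinapis_fluviatilis, Tsuga_occidentalis, Turdus_nanus, Urocyon_occidentalis, Vulpes_maculatus

Tracing Urocyon_occidentalis: it sits inside (Urocyon_occidentalis,Rattus_palustris).
Tracing Cuon_giganteus: it sits inside (Cuon_giganteus,(Vulpes_maculatus,((Saimiri_robustus,Turdus_nanus),Pongo_sapiens))).
Tracing Anopheles_borealis: it sits inside ((Oryza_australis,Sciurus_palustris),Anopheles_borealis).
The smallest clade enclosing all 3 is the whole tree (their MRCA is the root), so the answer is all 22 tips in alphabetical order.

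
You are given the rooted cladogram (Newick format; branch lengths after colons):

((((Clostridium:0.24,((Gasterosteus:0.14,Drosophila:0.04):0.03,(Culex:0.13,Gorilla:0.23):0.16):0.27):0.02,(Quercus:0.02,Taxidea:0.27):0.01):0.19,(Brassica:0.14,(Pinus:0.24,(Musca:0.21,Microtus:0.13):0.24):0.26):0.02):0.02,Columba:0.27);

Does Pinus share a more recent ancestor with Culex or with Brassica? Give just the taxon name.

The MRCA of Pinus and Brassica subtends (Brassica,(Pinus,(Musca,Microtus))) (4 taxa).
The MRCA of Pinus and Culex subtends (((Clostridium,((Gasterosteus,Drosophila),(Culex,Gorilla))),(Quercus,Taxidea)),(Brassica,(Pinus,(Musca,Microtus)))) (11 taxa).
The first is nested inside the second, so Pinus shares a more recent common ancestor with Brassica.

Brassica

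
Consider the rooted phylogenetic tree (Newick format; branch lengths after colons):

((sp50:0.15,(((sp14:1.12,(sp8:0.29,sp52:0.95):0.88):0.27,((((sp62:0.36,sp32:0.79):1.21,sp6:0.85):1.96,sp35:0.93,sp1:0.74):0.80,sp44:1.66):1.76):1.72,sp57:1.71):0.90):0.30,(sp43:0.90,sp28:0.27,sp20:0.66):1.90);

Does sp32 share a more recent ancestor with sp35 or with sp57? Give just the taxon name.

sp35

The MRCA of sp32 and sp35 subtends (((sp62,sp32),sp6),sp35,sp1) (5 taxa).
The MRCA of sp32 and sp57 subtends (((sp14,(sp8,sp52)),((((sp62,sp32),sp6),sp35,sp1),sp44)),sp57) (10 taxa).
The first is nested inside the second, so sp32 shares a more recent common ancestor with sp35.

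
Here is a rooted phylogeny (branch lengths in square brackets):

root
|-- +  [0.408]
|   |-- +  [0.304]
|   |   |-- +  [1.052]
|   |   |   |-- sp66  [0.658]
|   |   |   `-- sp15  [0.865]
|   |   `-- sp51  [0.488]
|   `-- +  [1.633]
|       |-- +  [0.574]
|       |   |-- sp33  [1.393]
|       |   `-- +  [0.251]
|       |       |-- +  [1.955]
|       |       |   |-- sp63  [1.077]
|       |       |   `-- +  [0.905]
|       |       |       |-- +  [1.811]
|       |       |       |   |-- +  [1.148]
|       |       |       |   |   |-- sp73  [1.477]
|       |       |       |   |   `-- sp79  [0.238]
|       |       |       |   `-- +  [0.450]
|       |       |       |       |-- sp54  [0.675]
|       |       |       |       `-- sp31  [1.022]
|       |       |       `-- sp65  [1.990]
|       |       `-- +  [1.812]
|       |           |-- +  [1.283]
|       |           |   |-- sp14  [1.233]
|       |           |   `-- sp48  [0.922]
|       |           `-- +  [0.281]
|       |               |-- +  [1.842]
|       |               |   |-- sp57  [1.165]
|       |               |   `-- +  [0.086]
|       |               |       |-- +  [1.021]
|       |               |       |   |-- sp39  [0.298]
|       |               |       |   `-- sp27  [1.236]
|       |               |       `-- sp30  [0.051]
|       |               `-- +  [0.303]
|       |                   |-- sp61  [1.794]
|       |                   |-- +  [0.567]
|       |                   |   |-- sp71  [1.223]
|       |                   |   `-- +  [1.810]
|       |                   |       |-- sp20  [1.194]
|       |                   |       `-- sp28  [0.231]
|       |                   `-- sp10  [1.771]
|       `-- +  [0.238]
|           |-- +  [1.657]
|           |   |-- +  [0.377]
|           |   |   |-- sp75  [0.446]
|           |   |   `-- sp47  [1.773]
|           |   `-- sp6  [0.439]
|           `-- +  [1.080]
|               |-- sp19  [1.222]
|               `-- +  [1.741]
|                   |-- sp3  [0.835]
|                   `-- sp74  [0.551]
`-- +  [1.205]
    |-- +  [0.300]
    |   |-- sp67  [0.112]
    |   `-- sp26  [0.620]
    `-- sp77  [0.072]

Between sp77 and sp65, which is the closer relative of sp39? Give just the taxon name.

sp65

The MRCA of sp39 and sp65 subtends ((sp63,(((sp73,sp79),(sp54,sp31)),sp65)),((sp14,sp48),((sp57,((sp39,sp27),sp30)),(sp61,(sp71,(sp20,sp28)),sp10)))) (17 taxa).
The MRCA of sp39 and sp77 is the root, subtending the entire tree (30 taxa).
The first is nested inside the second, so sp39 shares a more recent common ancestor with sp65.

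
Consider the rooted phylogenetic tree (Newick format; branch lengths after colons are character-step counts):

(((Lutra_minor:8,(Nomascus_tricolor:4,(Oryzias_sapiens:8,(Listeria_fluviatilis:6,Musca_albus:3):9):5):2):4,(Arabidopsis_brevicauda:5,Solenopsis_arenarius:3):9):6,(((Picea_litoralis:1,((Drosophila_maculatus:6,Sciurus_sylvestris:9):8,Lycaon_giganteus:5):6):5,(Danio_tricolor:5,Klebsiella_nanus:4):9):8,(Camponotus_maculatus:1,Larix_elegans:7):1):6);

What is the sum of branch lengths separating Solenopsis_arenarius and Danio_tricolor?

46

The path runs Solenopsis_arenarius → … → MRCA → … → Danio_tricolor; the MRCA is the root of the tree.
Branch lengths along that path: 3 + 9 + 6 + 6 + 8 + 9 + 5 = 46.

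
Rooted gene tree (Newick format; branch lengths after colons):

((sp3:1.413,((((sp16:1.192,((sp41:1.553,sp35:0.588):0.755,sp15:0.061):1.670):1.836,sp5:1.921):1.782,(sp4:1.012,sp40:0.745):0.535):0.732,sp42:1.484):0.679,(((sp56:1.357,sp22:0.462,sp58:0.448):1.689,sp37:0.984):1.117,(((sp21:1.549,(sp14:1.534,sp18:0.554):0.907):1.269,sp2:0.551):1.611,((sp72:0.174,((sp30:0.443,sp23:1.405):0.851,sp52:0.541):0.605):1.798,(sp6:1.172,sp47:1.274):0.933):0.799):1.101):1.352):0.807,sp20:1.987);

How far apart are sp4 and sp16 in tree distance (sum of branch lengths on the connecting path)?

6.357

The path runs sp4 → … → MRCA → … → sp16; the MRCA is the node subtending (((sp16,((sp41,sp35),sp15)),sp5),(sp4,sp40)).
Branch lengths along that path: 1.012 + 0.535 + 1.782 + 1.836 + 1.192 = 6.357.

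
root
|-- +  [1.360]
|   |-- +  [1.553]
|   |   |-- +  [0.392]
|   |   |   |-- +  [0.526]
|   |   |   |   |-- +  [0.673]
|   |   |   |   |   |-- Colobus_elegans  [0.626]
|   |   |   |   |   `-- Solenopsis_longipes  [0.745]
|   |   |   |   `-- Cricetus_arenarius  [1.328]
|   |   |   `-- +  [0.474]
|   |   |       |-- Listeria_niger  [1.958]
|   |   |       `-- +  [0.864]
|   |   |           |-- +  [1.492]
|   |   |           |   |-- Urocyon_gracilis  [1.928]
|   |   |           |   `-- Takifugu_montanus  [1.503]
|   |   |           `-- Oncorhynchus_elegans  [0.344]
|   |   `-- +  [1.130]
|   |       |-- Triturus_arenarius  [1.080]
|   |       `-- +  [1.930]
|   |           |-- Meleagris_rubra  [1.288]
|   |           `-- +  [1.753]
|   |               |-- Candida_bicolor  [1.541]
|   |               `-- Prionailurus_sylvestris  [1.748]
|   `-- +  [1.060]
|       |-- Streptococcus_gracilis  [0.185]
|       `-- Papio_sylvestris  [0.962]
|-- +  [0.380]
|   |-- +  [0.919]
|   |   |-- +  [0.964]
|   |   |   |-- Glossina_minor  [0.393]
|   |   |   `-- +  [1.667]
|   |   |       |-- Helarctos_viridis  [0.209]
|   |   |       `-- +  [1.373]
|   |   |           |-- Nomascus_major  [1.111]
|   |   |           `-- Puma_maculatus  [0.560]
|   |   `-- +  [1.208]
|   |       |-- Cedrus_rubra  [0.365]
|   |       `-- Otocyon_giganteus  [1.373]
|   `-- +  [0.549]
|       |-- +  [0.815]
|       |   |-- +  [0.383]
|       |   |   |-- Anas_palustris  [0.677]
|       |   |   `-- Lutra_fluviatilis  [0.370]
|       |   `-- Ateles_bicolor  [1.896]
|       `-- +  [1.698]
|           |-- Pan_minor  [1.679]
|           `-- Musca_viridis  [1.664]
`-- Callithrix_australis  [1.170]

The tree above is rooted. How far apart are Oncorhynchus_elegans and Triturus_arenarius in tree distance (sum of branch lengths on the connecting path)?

The path runs Oncorhynchus_elegans → … → MRCA → … → Triturus_arenarius; the MRCA is the node subtending ((((Colobus_elegans,Solenopsis_longipes),Cricetus_arenarius),(Listeria_niger,((Urocyon_gracilis,Takifugu_montanus),Oncorhynchus_elegans))),(Triturus_arenarius,(Meleagris_rubra,(Candida_bicolor,Prionailurus_sylvestris)))).
Branch lengths along that path: 0.344 + 0.864 + 0.474 + 0.392 + 1.130 + 1.080 = 4.284.

4.284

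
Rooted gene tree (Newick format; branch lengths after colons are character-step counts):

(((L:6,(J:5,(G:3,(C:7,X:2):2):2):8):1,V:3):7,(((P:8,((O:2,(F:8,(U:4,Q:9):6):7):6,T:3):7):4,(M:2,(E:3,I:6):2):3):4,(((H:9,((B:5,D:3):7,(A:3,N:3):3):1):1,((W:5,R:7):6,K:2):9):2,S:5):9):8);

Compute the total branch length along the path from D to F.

The path runs D → … → MRCA → … → F; the MRCA is the node subtending (((P,((O,(F,(U,Q))),T)),(M,(E,I))),(((H,((B,D),(A,N))),((W,R),K)),S)).
Branch lengths along that path: 3 + 7 + 1 + 1 + 2 + 9 + 4 + 4 + 7 + 6 + 7 + 8 = 59.

59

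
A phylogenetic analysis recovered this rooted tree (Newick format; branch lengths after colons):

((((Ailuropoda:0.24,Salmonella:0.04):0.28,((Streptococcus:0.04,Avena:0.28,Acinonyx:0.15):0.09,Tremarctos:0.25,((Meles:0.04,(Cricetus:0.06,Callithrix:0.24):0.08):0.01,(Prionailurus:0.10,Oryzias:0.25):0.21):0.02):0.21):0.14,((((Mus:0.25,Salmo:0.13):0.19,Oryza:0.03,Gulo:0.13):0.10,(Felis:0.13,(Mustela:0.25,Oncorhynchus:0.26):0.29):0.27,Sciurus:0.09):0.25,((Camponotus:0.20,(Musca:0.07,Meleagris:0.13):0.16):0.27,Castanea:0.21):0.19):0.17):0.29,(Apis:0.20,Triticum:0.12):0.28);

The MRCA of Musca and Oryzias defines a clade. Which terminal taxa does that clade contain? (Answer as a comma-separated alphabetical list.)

Acinonyx, Ailuropoda, Avena, Callithrix, Camponotus, Castanea, Cricetus, Felis, Gulo, Meleagris, Meles, Mus, Musca, Mustela, Oncorhynchus, Oryza, Oryzias, Prionailurus, Salmo, Salmonella, Sciurus, Streptococcus, Tremarctos

Tracing Musca: it sits inside (Musca,Meleagris).
Tracing Oryzias: it sits inside (Prionailurus,Oryzias).
The smallest clade enclosing both is (((Ailuropoda,Salmonella),((Streptococcus,Avena,Acinonyx),Tremarctos,((Meles,(Cricetus,Callithrix)),(Prionailurus,Oryzias)))),((((Mus,Salmo),Oryza,Gulo),(Felis,(Mustela,Oncorhynchus)),Sciurus),((Camponotus,(Musca,Meleagris)),Castanea))); the answer is its 23 terminal taxa in alphabetical order.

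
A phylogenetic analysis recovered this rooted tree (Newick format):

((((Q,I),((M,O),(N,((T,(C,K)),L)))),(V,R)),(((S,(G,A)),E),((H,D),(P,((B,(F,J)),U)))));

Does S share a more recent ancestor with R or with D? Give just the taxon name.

The MRCA of S and D subtends (((S,(G,A)),E),((H,D),(P,((B,(F,J)),U)))) (11 taxa).
The MRCA of S and R is the root, subtending the entire tree (22 taxa).
The first is nested inside the second, so S shares a more recent common ancestor with D.

D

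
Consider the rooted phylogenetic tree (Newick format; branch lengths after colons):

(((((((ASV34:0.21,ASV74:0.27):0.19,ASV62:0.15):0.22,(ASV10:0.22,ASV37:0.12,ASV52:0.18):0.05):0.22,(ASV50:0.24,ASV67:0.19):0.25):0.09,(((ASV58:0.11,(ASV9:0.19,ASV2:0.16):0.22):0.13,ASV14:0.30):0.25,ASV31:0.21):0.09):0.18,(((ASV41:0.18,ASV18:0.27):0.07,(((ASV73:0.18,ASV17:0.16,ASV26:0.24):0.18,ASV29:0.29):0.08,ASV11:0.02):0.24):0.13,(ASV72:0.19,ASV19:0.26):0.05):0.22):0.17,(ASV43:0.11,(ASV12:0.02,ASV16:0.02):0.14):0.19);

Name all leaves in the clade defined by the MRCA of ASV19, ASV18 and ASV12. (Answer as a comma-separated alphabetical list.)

ASV10, ASV11, ASV12, ASV14, ASV16, ASV17, ASV18, ASV19, ASV2, ASV26, ASV29, ASV31, ASV34, ASV37, ASV41, ASV43, ASV50, ASV52, ASV58, ASV62, ASV67, ASV72, ASV73, ASV74, ASV9

Tracing ASV19: it sits inside (ASV72,ASV19).
Tracing ASV18: it sits inside (ASV41,ASV18).
Tracing ASV12: it sits inside (ASV12,ASV16).
The smallest clade enclosing all 3 is the whole tree (their MRCA is the root), so the answer is all 25 tips in alphabetical order.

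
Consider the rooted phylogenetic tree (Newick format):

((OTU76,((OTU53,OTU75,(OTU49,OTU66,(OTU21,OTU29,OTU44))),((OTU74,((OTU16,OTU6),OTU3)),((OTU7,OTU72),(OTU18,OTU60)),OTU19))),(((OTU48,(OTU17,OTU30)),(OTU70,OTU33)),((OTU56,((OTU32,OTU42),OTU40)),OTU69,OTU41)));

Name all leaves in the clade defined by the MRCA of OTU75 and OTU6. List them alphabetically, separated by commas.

OTU16, OTU18, OTU19, OTU21, OTU29, OTU3, OTU44, OTU49, OTU53, OTU6, OTU60, OTU66, OTU7, OTU72, OTU74, OTU75

Tracing OTU75: it sits inside (OTU53,OTU75,(OTU49,OTU66,(OTU21,OTU29,OTU44))).
Tracing OTU6: it sits inside (OTU16,OTU6).
The smallest clade enclosing both is ((OTU53,OTU75,(OTU49,OTU66,(OTU21,OTU29,OTU44))),((OTU74,((OTU16,OTU6),OTU3)),((OTU7,OTU72),(OTU18,OTU60)),OTU19)); the answer is its 16 terminal taxa in alphabetical order.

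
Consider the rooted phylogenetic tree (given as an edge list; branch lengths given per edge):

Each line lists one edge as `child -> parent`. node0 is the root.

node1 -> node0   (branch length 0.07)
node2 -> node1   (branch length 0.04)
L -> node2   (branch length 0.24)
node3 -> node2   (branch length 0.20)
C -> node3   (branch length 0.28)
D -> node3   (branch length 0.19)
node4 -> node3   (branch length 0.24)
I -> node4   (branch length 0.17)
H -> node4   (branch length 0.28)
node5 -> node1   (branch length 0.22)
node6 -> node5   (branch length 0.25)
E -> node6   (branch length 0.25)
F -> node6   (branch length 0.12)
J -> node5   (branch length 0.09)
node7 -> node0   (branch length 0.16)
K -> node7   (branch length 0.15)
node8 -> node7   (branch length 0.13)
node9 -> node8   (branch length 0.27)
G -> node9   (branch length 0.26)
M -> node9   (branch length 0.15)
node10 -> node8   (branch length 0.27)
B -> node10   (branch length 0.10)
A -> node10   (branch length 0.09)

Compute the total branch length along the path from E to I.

1.37

The path runs E → … → MRCA → … → I; the MRCA is the node subtending ((L,(C,D,(I,H))),((E,F),J)).
Branch lengths along that path: 0.25 + 0.25 + 0.22 + 0.04 + 0.20 + 0.24 + 0.17 = 1.37.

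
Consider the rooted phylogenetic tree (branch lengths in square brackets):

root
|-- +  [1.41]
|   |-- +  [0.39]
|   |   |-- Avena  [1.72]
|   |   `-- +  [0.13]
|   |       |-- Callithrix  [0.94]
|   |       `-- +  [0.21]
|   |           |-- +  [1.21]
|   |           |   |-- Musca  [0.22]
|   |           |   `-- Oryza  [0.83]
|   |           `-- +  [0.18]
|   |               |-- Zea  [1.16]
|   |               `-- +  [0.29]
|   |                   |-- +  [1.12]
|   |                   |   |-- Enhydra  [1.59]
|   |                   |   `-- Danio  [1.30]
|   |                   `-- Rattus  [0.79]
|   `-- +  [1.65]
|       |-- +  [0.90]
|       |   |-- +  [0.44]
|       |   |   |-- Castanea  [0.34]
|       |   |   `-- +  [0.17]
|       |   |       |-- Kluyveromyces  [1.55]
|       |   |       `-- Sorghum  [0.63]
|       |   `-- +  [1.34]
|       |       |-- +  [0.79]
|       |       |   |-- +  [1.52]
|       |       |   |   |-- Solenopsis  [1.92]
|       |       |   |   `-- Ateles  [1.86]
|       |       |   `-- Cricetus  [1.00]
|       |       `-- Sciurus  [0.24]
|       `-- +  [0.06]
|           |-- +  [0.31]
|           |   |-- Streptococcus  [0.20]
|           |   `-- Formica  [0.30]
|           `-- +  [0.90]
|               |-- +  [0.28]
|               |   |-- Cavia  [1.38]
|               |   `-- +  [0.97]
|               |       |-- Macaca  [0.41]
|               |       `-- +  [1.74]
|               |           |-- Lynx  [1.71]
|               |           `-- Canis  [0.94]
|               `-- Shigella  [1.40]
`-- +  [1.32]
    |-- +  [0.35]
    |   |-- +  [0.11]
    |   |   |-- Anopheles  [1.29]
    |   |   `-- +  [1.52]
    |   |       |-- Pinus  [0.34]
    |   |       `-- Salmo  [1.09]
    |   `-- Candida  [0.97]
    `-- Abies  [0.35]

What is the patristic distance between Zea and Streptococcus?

4.29

The path runs Zea → … → MRCA → … → Streptococcus; the MRCA is the node subtending ((Avena,(Callithrix,((Musca,Oryza),(Zea,((Enhydra,Danio),Rattus))))),(((Castanea,(Kluyveromyces,Sorghum)),(((Solenopsis,Ateles),Cricetus),Sciurus)),((Streptococcus,Formica),((Cavia,(Macaca,(Lynx,Canis))),Shigella)))).
Branch lengths along that path: 1.16 + 0.18 + 0.21 + 0.13 + 0.39 + 1.65 + 0.06 + 0.31 + 0.20 = 4.29.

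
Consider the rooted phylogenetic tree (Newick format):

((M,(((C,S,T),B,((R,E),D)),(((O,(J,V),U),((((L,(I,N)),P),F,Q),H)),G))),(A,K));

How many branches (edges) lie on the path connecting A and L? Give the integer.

11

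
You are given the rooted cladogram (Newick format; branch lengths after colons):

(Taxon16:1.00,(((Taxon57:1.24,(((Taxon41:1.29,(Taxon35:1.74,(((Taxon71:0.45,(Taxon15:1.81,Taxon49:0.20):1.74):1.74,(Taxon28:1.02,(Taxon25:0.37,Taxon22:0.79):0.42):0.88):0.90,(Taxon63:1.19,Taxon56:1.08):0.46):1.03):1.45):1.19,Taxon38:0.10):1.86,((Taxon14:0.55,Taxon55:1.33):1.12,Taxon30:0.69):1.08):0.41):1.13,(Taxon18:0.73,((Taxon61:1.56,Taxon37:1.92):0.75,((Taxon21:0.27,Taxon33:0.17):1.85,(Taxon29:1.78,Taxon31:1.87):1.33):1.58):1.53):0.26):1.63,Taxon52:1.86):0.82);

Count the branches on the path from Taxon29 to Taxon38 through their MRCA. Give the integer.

The MRCA of Taxon29 and Taxon38 is the node subtending ((Taxon57,(((Taxon41,(Taxon35,(((Taxon71,(Taxon15,Taxon49)),(Taxon28,(Taxon25,Taxon22))),(Taxon63,Taxon56)))),Taxon38),((Taxon14,Taxon55),Taxon30))),(Taxon18,((Taxon61,Taxon37),((Taxon21,Taxon33),(Taxon29,Taxon31))))).
From Taxon29 up to that node: 5 branches. From Taxon38 up to the same node: 4 branches. Total: 5 + 4 = 9.

9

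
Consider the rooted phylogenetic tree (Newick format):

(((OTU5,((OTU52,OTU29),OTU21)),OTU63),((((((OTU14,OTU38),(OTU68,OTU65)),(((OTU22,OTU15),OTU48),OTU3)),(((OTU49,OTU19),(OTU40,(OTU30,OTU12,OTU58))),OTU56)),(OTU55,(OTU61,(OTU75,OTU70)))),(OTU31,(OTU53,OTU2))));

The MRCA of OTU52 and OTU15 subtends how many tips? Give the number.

27

The MRCA of OTU52 and OTU15 is the root, so the clade is the entire tree.
That clade contains 27 terminal taxa: OTU12, OTU14, OTU15, OTU19, OTU2, OTU21, OTU22, OTU29, OTU3, OTU30, OTU31, OTU38, OTU40, OTU48, OTU49, OTU5, OTU52, OTU53, OTU55, OTU56, OTU58, OTU61, OTU63, OTU65, OTU68, OTU70, OTU75.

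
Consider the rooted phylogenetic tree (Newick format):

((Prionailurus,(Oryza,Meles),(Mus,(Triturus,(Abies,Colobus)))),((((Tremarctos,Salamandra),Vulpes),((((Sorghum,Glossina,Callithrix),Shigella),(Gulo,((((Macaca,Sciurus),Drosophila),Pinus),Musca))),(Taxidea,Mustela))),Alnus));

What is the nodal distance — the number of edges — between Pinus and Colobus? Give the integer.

13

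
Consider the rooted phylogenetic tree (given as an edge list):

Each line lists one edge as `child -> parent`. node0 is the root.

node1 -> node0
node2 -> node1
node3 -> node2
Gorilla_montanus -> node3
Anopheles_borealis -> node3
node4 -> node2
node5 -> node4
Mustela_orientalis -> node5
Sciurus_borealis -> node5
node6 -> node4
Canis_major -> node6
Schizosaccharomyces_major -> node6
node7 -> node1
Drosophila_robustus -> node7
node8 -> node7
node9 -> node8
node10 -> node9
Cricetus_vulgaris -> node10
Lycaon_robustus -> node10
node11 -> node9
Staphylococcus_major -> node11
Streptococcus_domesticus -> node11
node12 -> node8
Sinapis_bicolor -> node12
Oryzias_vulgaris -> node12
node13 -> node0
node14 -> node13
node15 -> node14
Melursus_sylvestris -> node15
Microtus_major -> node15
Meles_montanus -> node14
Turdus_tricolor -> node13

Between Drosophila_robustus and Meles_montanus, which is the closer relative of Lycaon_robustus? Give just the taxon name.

The MRCA of Lycaon_robustus and Drosophila_robustus subtends (Drosophila_robustus,(((Cricetus_vulgaris,Lycaon_robustus),(Staphylococcus_major,Streptococcus_domesticus)),(Sinapis_bicolor,Oryzias_vulgaris))) (7 taxa).
The MRCA of Lycaon_robustus and Meles_montanus is the root, subtending the entire tree (17 taxa).
The first is nested inside the second, so Lycaon_robustus shares a more recent common ancestor with Drosophila_robustus.

Drosophila_robustus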